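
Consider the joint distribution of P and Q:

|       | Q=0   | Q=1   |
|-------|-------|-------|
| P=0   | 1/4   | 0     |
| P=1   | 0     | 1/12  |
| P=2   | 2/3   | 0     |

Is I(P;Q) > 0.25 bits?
Marginal P(P) (row sums):
  P(P=0) = 1/4 + 0 = 1/4
  P(P=1) = 0 + 1/12 = 1/12
  P(P=2) = 2/3 + 0 = 2/3
Marginal P(Q) (column sums):
  P(Q=0) = 1/4 + 0 + 2/3 = 11/12
  P(Q=1) = 0 + 1/12 + 0 = 1/12

H(P) = -[(1/4)·log₂(1/4) + (1/12)·log₂(1/12) + (2/3)·log₂(2/3)]
  = 0.5000 + 0.2987 + 0.3900
  = 1.1887 bits
H(Q) = -[(11/12)·log₂(11/12) + (1/12)·log₂(1/12)]
  = 0.1151 + 0.2987
  = 0.4138 bits
H(P,Q) = -[(1/4)·log₂(1/4) + (1/12)·log₂(1/12) + (2/3)·log₂(2/3)]
  = 0.5000 + 0.2987 + 0.3900
  = 1.1887 bits

I(P;Q) = H(P) + H(Q) - H(P,Q)
  = 1.1887 + 0.4138 - 1.1887
  = 0.4138 bits

Yes. I(P;Q) = 0.4138 bits, which is > 0.25 bits.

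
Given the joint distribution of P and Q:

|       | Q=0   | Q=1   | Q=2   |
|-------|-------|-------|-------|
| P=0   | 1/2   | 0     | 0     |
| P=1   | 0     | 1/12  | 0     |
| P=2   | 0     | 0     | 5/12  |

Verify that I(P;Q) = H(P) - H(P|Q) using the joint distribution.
Left side, from I(P;Q) = H(P) + H(Q) - H(P,Q):
Marginal P(P) (row sums):
  P(P=0) = 1/2 + 0 + 0 = 1/2
  P(P=1) = 0 + 1/12 + 0 = 1/12
  P(P=2) = 0 + 0 + 5/12 = 5/12
Marginal P(Q) (column sums):
  P(Q=0) = 1/2 + 0 + 0 = 1/2
  P(Q=1) = 0 + 1/12 + 0 = 1/12
  P(Q=2) = 0 + 0 + 5/12 = 5/12

H(P) = -[(1/2)·log₂(1/2) + (1/12)·log₂(1/12) + (5/12)·log₂(5/12)]
  = 0.5000 + 0.2987 + 0.5263
  = 1.3250 bits
H(Q) = -[(1/2)·log₂(1/2) + (1/12)·log₂(1/12) + (5/12)·log₂(5/12)]
  = 0.5000 + 0.2987 + 0.5263
  = 1.3250 bits
H(P,Q) = -[(1/2)·log₂(1/2) + (1/12)·log₂(1/12) + (5/12)·log₂(5/12)]
  = 0.5000 + 0.2987 + 0.5263
  = 1.3250 bits

I(P;Q) = H(P) + H(Q) - H(P,Q)
  = 1.3250 + 1.3250 - 1.3250
  = 1.3250 bits

Right side, with H(P|Q) computed directly from the conditional probabilities:
H(P|Q) = -Σ P(P,Q)·log₂ P(P|Q), where P(P|Q) = P(P,Q) / P(Q)
  (cells with P(P,Q) = 0 contribute 0)
  (P=0,Q=0): P(P|Q) = (1/2)/(1/2) = 1;  -(1/2)·log₂(1) = 0.0000
  (P=1,Q=1): P(P|Q) = (1/12)/(1/12) = 1;  -(1/12)·log₂(1) = 0.0000
  (P=2,Q=2): P(P|Q) = (5/12)/(5/12) = 1;  -(5/12)·log₂(1) = 0.0000
H(P|Q) = 0.0000 + 0.0000 + 0.0000
  = 0.0000 bits
H(P) - H(P|Q) = 1.3250 - 0.0000 = 1.3250 bits

Both sides equal 1.3250 bits, so I(P;Q) = H(P) - H(P|Q) ✓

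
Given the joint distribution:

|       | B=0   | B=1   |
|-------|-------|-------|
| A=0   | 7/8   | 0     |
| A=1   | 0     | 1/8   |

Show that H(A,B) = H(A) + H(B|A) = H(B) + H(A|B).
Marginal P(A) (row sums):
  P(A=0) = 7/8 + 0 = 7/8
  P(A=1) = 0 + 1/8 = 1/8
Marginal P(B) (column sums):
  P(B=0) = 7/8 + 0 = 7/8
  P(B=1) = 0 + 1/8 = 1/8

Decomposition 1: H(A) + H(B|A)
H(A) = -[(7/8)·log₂(7/8) + (1/8)·log₂(1/8)]
  = 0.1686 + 0.3750
  = 0.5436 bits
H(B|A) = -Σ P(A,B)·log₂ P(B|A), where P(B|A) = P(A,B) / P(A)
  (cells with P(A,B) = 0 contribute 0)
  (A=0,B=0): P(B|A) = (7/8)/(7/8) = 1;  -(7/8)·log₂(1) = 0.0000
  (A=1,B=1): P(B|A) = (1/8)/(1/8) = 1;  -(1/8)·log₂(1) = 0.0000
H(B|A) = 0.0000 + 0.0000
  = 0.0000 bits
H(A) + H(B|A) = 0.5436 + 0.0000 = 0.5436 bits

Decomposition 2: H(B) + H(A|B)
H(B) = -[(7/8)·log₂(7/8) + (1/8)·log₂(1/8)]
  = 0.1686 + 0.3750
  = 0.5436 bits
H(A|B) = -Σ P(A,B)·log₂ P(A|B), where P(A|B) = P(A,B) / P(B)
  (cells with P(A,B) = 0 contribute 0)
  (A=0,B=0): P(A|B) = (7/8)/(7/8) = 1;  -(7/8)·log₂(1) = 0.0000
  (A=1,B=1): P(A|B) = (1/8)/(1/8) = 1;  -(1/8)·log₂(1) = 0.0000
H(A|B) = 0.0000 + 0.0000
  = 0.0000 bits
H(B) + H(A|B) = 0.5436 + 0.0000 = 0.5436 bits

Direct computation of the joint entropy:
H(A,B) = -[(7/8)·log₂(7/8) + (1/8)·log₂(1/8)]
  = 0.1686 + 0.3750
  = 0.5436 bits

All three agree: H(A,B) = 0.5436 bits ✓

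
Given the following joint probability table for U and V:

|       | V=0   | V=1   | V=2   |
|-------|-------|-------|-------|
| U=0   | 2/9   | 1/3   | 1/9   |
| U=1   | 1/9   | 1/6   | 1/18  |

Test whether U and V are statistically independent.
Marginal P(U) (row sums):
  P(U=0) = 2/9 + 1/3 + 1/9 = 2/3
  P(U=1) = 1/9 + 1/6 + 1/18 = 1/3
Marginal P(V) (column sums):
  P(V=0) = 2/9 + 1/9 = 1/3
  P(V=1) = 1/3 + 1/6 = 1/2
  P(V=2) = 1/9 + 1/18 = 1/6

U and V are independent iff P(U=i,V=j) = P(U=i)·P(V=j) for every cell.
  P(U=0)·P(V=0) = 2/3 × 1/3 = 2/9 = P(U=0,V=0) ✓
  P(U=0)·P(V=1) = 2/3 × 1/2 = 1/3 = P(U=0,V=1) ✓
  P(U=0)·P(V=2) = 2/3 × 1/6 = 1/9 = P(U=0,V=2) ✓
  P(U=1)·P(V=0) = 1/3 × 1/3 = 1/9 = P(U=1,V=0) ✓
  P(U=1)·P(V=1) = 1/3 × 1/2 = 1/6 = P(U=1,V=1) ✓
  P(U=1)·P(V=2) = 1/3 × 1/6 = 1/18 = P(U=1,V=2) ✓

Yes, U and V are independent: every cell factors, so I(U;V) = 0 bits.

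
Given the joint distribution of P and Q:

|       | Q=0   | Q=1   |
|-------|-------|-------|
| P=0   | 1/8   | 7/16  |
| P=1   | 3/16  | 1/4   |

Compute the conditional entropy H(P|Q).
Marginal P(Q) (column sums):
  P(Q=0) = 1/8 + 3/16 = 5/16
  P(Q=1) = 7/16 + 1/4 = 11/16

H(P|Q) = -Σ P(P,Q)·log₂ P(P|Q), where P(P|Q) = P(P,Q) / P(Q)
  (P=0,Q=0): P(P|Q) = (1/8)/(5/16) = 2/5;  -(1/8)·log₂(2/5) = 0.1652
  (P=0,Q=1): P(P|Q) = (7/16)/(11/16) = 7/11;  -(7/16)·log₂(7/11) = 0.2853
  (P=1,Q=0): P(P|Q) = (3/16)/(5/16) = 3/5;  -(3/16)·log₂(3/5) = 0.1382
  (P=1,Q=1): P(P|Q) = (1/4)/(11/16) = 4/11;  -(1/4)·log₂(4/11) = 0.3649
H(P|Q) = 0.1652 + 0.2853 + 0.1382 + 0.3649
  = 0.9536 bits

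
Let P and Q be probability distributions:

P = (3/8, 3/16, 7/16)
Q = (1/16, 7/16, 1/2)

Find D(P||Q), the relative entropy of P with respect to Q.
D(P||Q) = Σ P(i) log₂(P(i)/Q(i))
  i=0: (3/8) × log₂((3/8)/(1/16)) = (3/8) × log₂(6) = 0.9694
  i=1: (3/16) × log₂((3/16)/(7/16)) = (3/16) × log₂(3/7) = -0.2292
  i=2: (7/16) × log₂((7/16)/(1/2)) = (7/16) × log₂(7/8) = -0.0843
D(P||Q) = 0.9694 - 0.2292 - 0.0843
  = 0.6559 bits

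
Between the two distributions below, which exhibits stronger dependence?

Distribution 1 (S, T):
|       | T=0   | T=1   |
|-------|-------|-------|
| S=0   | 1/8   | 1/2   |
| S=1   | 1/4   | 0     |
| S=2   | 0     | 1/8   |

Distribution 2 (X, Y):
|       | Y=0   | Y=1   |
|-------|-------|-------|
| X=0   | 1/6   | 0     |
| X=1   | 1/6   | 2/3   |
Distribution 1 (S, T):
Marginal P(S) (row sums):
  P(S=0) = 1/8 + 1/2 = 5/8
  P(S=1) = 1/4 + 0 = 1/4
  P(S=2) = 0 + 1/8 = 1/8
Marginal P(T) (column sums):
  P(T=0) = 1/8 + 1/4 + 0 = 3/8
  P(T=1) = 1/2 + 0 + 1/8 = 5/8

H(S) = -[(5/8)·log₂(5/8) + (1/4)·log₂(1/4) + (1/8)·log₂(1/8)]
  = 0.4238 + 0.5000 + 0.3750
  = 1.2988 bits
H(T) = -[(3/8)·log₂(3/8) + (5/8)·log₂(5/8)]
  = 0.5306 + 0.4238
  = 0.9544 bits
H(S,T) = -[(1/8)·log₂(1/8) + (1/2)·log₂(1/2) + (1/4)·log₂(1/4) + (1/8)·log₂(1/8)]
  = 0.3750 + 0.5000 + 0.5000 + 0.3750
  = 1.7500 bits

I(S;T) = H(S) + H(T) - H(S,T)
  = 1.2988 + 0.9544 - 1.7500
  = 0.5032 bits

Distribution 2 (X, Y):
Marginal P(X) (row sums):
  P(X=0) = 1/6 + 0 = 1/6
  P(X=1) = 1/6 + 2/3 = 5/6
Marginal P(Y) (column sums):
  P(Y=0) = 1/6 + 1/6 = 1/3
  P(Y=1) = 0 + 2/3 = 2/3

H(X) = -[(1/6)·log₂(1/6) + (5/6)·log₂(5/6)]
  = 0.4308 + 0.2192
  = 0.6500 bits
H(Y) = -[(1/3)·log₂(1/3) + (2/3)·log₂(2/3)]
  = 0.5283 + 0.3900
  = 0.9183 bits
H(X,Y) = -[(1/6)·log₂(1/6) + (1/6)·log₂(1/6) + (2/3)·log₂(2/3)]
  = 0.4308 + 0.4308 + 0.3900
  = 1.2516 bits

I(X;Y) = H(X) + H(Y) - H(X,Y)
  = 0.6500 + 0.9183 - 1.2516
  = 0.3167 bits

I(S;T) = 0.5032 bits > I(X;Y) = 0.3167 bits, so (S, T) has the higher mutual information (stronger dependence).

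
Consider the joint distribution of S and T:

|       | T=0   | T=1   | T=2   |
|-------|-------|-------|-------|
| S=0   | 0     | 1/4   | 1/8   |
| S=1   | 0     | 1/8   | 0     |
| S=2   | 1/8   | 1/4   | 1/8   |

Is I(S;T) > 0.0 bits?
Marginal P(S) (row sums):
  P(S=0) = 0 + 1/4 + 1/8 = 3/8
  P(S=1) = 0 + 1/8 + 0 = 1/8
  P(S=2) = 1/8 + 1/4 + 1/8 = 1/2
Marginal P(T) (column sums):
  P(T=0) = 0 + 0 + 1/8 = 1/8
  P(T=1) = 1/4 + 1/8 + 1/4 = 5/8
  P(T=2) = 1/8 + 0 + 1/8 = 1/4

H(S) = -[(3/8)·log₂(3/8) + (1/8)·log₂(1/8) + (1/2)·log₂(1/2)]
  = 0.5306 + 0.3750 + 0.5000
  = 1.4056 bits
H(T) = -[(1/8)·log₂(1/8) + (5/8)·log₂(5/8) + (1/4)·log₂(1/4)]
  = 0.3750 + 0.4238 + 0.5000
  = 1.2988 bits
H(S,T) = -[(1/4)·log₂(1/4) + (1/8)·log₂(1/8) + (1/8)·log₂(1/8) + (1/8)·log₂(1/8) + (1/4)·log₂(1/4) + (1/8)·log₂(1/8)]
  = 0.5000 + 0.3750 + 0.3750 + 0.3750 + 0.5000 + 0.3750
  = 2.5000 bits

I(S;T) = H(S) + H(T) - H(S,T)
  = 1.4056 + 1.2988 - 2.5000
  = 0.2044 bits

Yes. I(S;T) = 0.2044 bits, which is > 0.0 bits.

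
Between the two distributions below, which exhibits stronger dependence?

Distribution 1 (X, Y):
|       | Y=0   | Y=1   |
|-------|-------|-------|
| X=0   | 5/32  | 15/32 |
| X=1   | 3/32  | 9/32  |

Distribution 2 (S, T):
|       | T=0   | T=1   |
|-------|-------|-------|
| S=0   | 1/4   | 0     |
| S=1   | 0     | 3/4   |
Distribution 1 (X, Y):
Marginal P(X) (row sums):
  P(X=0) = 5/32 + 15/32 = 5/8
  P(X=1) = 3/32 + 9/32 = 3/8
Marginal P(Y) (column sums):
  P(Y=0) = 5/32 + 3/32 = 1/4
  P(Y=1) = 15/32 + 9/32 = 3/4

H(X) = -[(5/8)·log₂(5/8) + (3/8)·log₂(3/8)]
  = 0.4238 + 0.5306
  = 0.9544 bits
H(Y) = -[(1/4)·log₂(1/4) + (3/4)·log₂(3/4)]
  = 0.5000 + 0.3113
  = 0.8113 bits
H(X,Y) = -[(5/32)·log₂(5/32) + (15/32)·log₂(15/32) + (3/32)·log₂(3/32) + (9/32)·log₂(9/32)]
  = 0.4184 + 0.5124 + 0.3202 + 0.5147
  = 1.7657 bits

I(X;Y) = H(X) + H(Y) - H(X,Y)
  = 0.9544 + 0.8113 - 1.7657
  = 0.0000 bits

Distribution 2 (S, T):
Marginal P(S) (row sums):
  P(S=0) = 1/4 + 0 = 1/4
  P(S=1) = 0 + 3/4 = 3/4
Marginal P(T) (column sums):
  P(T=0) = 1/4 + 0 = 1/4
  P(T=1) = 0 + 3/4 = 3/4

H(S) = -[(1/4)·log₂(1/4) + (3/4)·log₂(3/4)]
  = 0.5000 + 0.3113
  = 0.8113 bits
H(T) = -[(1/4)·log₂(1/4) + (3/4)·log₂(3/4)]
  = 0.5000 + 0.3113
  = 0.8113 bits
H(S,T) = -[(1/4)·log₂(1/4) + (3/4)·log₂(3/4)]
  = 0.5000 + 0.3113
  = 0.8113 bits

I(S;T) = H(S) + H(T) - H(S,T)
  = 0.8113 + 0.8113 - 0.8113
  = 0.8113 bits

I(S;T) = 0.8113 bits > I(X;Y) = 0.0000 bits, so (S, T) has the higher mutual information (stronger dependence).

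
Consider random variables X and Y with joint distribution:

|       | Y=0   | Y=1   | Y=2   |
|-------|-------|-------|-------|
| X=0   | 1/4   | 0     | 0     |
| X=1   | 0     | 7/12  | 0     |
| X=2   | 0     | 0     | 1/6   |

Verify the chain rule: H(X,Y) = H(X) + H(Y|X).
Left side:
H(X,Y) = -[(1/4)·log₂(1/4) + (7/12)·log₂(7/12) + (1/6)·log₂(1/6)]
  = 0.5000 + 0.4536 + 0.4308
  = 1.3844 bits

Right side:
Marginal P(X) (row sums):
  P(X=0) = 1/4 + 0 + 0 = 1/4
  P(X=1) = 0 + 7/12 + 0 = 7/12
  P(X=2) = 0 + 0 + 1/6 = 1/6
H(X) = -[(1/4)·log₂(1/4) + (7/12)·log₂(7/12) + (1/6)·log₂(1/6)]
  = 0.5000 + 0.4536 + 0.4308
  = 1.3844 bits
H(Y|X) = -Σ P(X,Y)·log₂ P(Y|X), where P(Y|X) = P(X,Y) / P(X)
  (cells with P(X,Y) = 0 contribute 0)
  (X=0,Y=0): P(Y|X) = (1/4)/(1/4) = 1;  -(1/4)·log₂(1) = 0.0000
  (X=1,Y=1): P(Y|X) = (7/12)/(7/12) = 1;  -(7/12)·log₂(1) = 0.0000
  (X=2,Y=2): P(Y|X) = (1/6)/(1/6) = 1;  -(1/6)·log₂(1) = 0.0000
H(Y|X) = 0.0000 + 0.0000 + 0.0000
  = 0.0000 bits
H(X) + H(Y|X) = 1.3844 + 0.0000 = 1.3844 bits

Both sides equal 1.3844 bits, so the chain rule holds ✓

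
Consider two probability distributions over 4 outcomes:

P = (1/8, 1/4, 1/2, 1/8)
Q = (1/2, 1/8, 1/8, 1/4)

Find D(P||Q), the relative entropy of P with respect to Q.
D(P||Q) = Σ P(i) log₂(P(i)/Q(i))
  i=0: (1/8) × log₂((1/8)/(1/2)) = (1/8) × log₂(1/4) = -0.2500
  i=1: (1/4) × log₂((1/4)/(1/8)) = (1/4) × log₂(2) = 0.2500
  i=2: (1/2) × log₂((1/2)/(1/8)) = (1/2) × log₂(4) = 1.0000
  i=3: (1/8) × log₂((1/8)/(1/4)) = (1/8) × log₂(1/2) = -0.1250
D(P||Q) = -0.2500 + 0.2500 + 1.0000 - 0.1250
  = 0.8750 bits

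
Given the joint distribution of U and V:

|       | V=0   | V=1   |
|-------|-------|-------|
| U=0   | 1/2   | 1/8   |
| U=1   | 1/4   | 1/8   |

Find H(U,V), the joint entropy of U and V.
H(U,V) = -Σ P(U,V) log₂ P(U,V), summed over the non-zero cells:
H(U,V) = -[(1/2)·log₂(1/2) + (1/8)·log₂(1/8) + (1/4)·log₂(1/4) + (1/8)·log₂(1/8)]
  = 0.5000 + 0.3750 + 0.5000 + 0.3750
  = 1.7500 bits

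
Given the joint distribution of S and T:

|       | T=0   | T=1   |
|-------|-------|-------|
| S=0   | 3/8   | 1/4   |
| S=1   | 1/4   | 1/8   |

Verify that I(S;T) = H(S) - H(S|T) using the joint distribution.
Left side, from I(S;T) = H(S) + H(T) - H(S,T):
Marginal P(S) (row sums):
  P(S=0) = 3/8 + 1/4 = 5/8
  P(S=1) = 1/4 + 1/8 = 3/8
Marginal P(T) (column sums):
  P(T=0) = 3/8 + 1/4 = 5/8
  P(T=1) = 1/4 + 1/8 = 3/8

H(S) = -[(5/8)·log₂(5/8) + (3/8)·log₂(3/8)]
  = 0.4238 + 0.5306
  = 0.9544 bits
H(T) = -[(5/8)·log₂(5/8) + (3/8)·log₂(3/8)]
  = 0.4238 + 0.5306
  = 0.9544 bits
H(S,T) = -[(3/8)·log₂(3/8) + (1/4)·log₂(1/4) + (1/4)·log₂(1/4) + (1/8)·log₂(1/8)]
  = 0.5306 + 0.5000 + 0.5000 + 0.3750
  = 1.9056 bits

I(S;T) = H(S) + H(T) - H(S,T)
  = 0.9544 + 0.9544 - 1.9056
  = 0.0032 bits

Right side, with H(S|T) computed directly from the conditional probabilities:
H(S|T) = -Σ P(S,T)·log₂ P(S|T), where P(S|T) = P(S,T) / P(T)
  (S=0,T=0): P(S|T) = (3/8)/(5/8) = 3/5;  -(3/8)·log₂(3/5) = 0.2764
  (S=0,T=1): P(S|T) = (1/4)/(3/8) = 2/3;  -(1/4)·log₂(2/3) = 0.1462
  (S=1,T=0): P(S|T) = (1/4)/(5/8) = 2/5;  -(1/4)·log₂(2/5) = 0.3305
  (S=1,T=1): P(S|T) = (1/8)/(3/8) = 1/3;  -(1/8)·log₂(1/3) = 0.1981
H(S|T) = 0.2764 + 0.1462 + 0.3305 + 0.1981
  = 0.9512 bits
H(S) - H(S|T) = 0.9544 - 0.9512 = 0.0032 bits

Both sides equal 0.0032 bits, so I(S;T) = H(S) - H(S|T) ✓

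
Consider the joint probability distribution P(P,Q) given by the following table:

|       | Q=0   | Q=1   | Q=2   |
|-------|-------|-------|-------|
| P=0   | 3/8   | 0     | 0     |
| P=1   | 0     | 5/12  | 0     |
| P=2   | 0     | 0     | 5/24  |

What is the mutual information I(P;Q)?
Marginal P(P) (row sums):
  P(P=0) = 3/8 + 0 + 0 = 3/8
  P(P=1) = 0 + 5/12 + 0 = 5/12
  P(P=2) = 0 + 0 + 5/24 = 5/24
Marginal P(Q) (column sums):
  P(Q=0) = 3/8 + 0 + 0 = 3/8
  P(Q=1) = 0 + 5/12 + 0 = 5/12
  P(Q=2) = 0 + 0 + 5/24 = 5/24

H(P) = -[(3/8)·log₂(3/8) + (5/12)·log₂(5/12) + (5/24)·log₂(5/24)]
  = 0.5306 + 0.5263 + 0.4715
  = 1.5284 bits
H(Q) = -[(3/8)·log₂(3/8) + (5/12)·log₂(5/12) + (5/24)·log₂(5/24)]
  = 0.5306 + 0.5263 + 0.4715
  = 1.5284 bits
H(P,Q) = -[(3/8)·log₂(3/8) + (5/12)·log₂(5/12) + (5/24)·log₂(5/24)]
  = 0.5306 + 0.5263 + 0.4715
  = 1.5284 bits

I(P;Q) = H(P) + H(Q) - H(P,Q)
  = 1.5284 + 1.5284 - 1.5284
  = 1.5284 bits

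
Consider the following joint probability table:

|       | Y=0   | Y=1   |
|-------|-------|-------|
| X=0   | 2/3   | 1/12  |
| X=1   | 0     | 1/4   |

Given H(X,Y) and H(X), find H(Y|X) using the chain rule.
From the chain rule: H(X,Y) = H(X) + H(Y|X)
Therefore: H(Y|X) = H(X,Y) - H(X)

H(X,Y) = -[(2/3)·log₂(2/3) + (1/12)·log₂(1/12) + (1/4)·log₂(1/4)]
  = 0.3900 + 0.2987 + 0.5000
  = 1.1887 bits
Marginal P(X) (row sums):
  P(X=0) = 2/3 + 1/12 = 3/4
  P(X=1) = 0 + 1/4 = 1/4
H(X) = -[(3/4)·log₂(3/4) + (1/4)·log₂(1/4)]
  = 0.3113 + 0.5000
  = 0.8113 bits

H(Y|X) = 1.1887 - 0.8113 = 0.3774 bits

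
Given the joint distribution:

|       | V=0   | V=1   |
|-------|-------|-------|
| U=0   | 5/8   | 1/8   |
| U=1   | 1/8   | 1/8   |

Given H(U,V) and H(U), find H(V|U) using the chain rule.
From the chain rule: H(U,V) = H(U) + H(V|U)
Therefore: H(V|U) = H(U,V) - H(U)

H(U,V) = -[(5/8)·log₂(5/8) + (1/8)·log₂(1/8) + (1/8)·log₂(1/8) + (1/8)·log₂(1/8)]
  = 0.4238 + 0.3750 + 0.3750 + 0.3750
  = 1.5488 bits
Marginal P(U) (row sums):
  P(U=0) = 5/8 + 1/8 = 3/4
  P(U=1) = 1/8 + 1/8 = 1/4
H(U) = -[(3/4)·log₂(3/4) + (1/4)·log₂(1/4)]
  = 0.3113 + 0.5000
  = 0.8113 bits

H(V|U) = 1.5488 - 0.8113 = 0.7375 bits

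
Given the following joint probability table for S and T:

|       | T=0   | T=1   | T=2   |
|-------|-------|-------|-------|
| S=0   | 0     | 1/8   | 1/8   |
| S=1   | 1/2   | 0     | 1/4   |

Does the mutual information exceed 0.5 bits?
Marginal P(S) (row sums):
  P(S=0) = 0 + 1/8 + 1/8 = 1/4
  P(S=1) = 1/2 + 0 + 1/4 = 3/4
Marginal P(T) (column sums):
  P(T=0) = 0 + 1/2 = 1/2
  P(T=1) = 1/8 + 0 = 1/8
  P(T=2) = 1/8 + 1/4 = 3/8

H(S) = -[(1/4)·log₂(1/4) + (3/4)·log₂(3/4)]
  = 0.5000 + 0.3113
  = 0.8113 bits
H(T) = -[(1/2)·log₂(1/2) + (1/8)·log₂(1/8) + (3/8)·log₂(3/8)]
  = 0.5000 + 0.3750 + 0.5306
  = 1.4056 bits
H(S,T) = -[(1/8)·log₂(1/8) + (1/8)·log₂(1/8) + (1/2)·log₂(1/2) + (1/4)·log₂(1/4)]
  = 0.3750 + 0.3750 + 0.5000 + 0.5000
  = 1.7500 bits

I(S;T) = H(S) + H(T) - H(S,T)
  = 0.8113 + 1.4056 - 1.7500
  = 0.4669 bits

No. I(S;T) = 0.4669 bits, which is ≤ 0.5 bits.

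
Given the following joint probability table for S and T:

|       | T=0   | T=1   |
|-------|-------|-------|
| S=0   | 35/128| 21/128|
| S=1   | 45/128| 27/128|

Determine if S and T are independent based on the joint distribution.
Marginal P(S) (row sums):
  P(S=0) = 35/128 + 21/128 = 7/16
  P(S=1) = 45/128 + 27/128 = 9/16
Marginal P(T) (column sums):
  P(T=0) = 35/128 + 45/128 = 5/8
  P(T=1) = 21/128 + 27/128 = 3/8

S and T are independent iff P(S=i,T=j) = P(S=i)·P(T=j) for every cell.
  P(S=0)·P(T=0) = 7/16 × 5/8 = 35/128 = P(S=0,T=0) ✓
  P(S=0)·P(T=1) = 7/16 × 3/8 = 21/128 = P(S=0,T=1) ✓
  P(S=1)·P(T=0) = 9/16 × 5/8 = 45/128 = P(S=1,T=0) ✓
  P(S=1)·P(T=1) = 9/16 × 3/8 = 27/128 = P(S=1,T=1) ✓

Yes, S and T are independent: every cell factors, so I(S;T) = 0 bits.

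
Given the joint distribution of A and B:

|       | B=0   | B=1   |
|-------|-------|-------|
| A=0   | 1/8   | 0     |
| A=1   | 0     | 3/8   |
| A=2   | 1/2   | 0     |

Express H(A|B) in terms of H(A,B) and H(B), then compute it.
H(A|B) = H(A,B) - H(B)

Marginal P(B) (column sums):
  P(B=0) = 1/8 + 0 + 1/2 = 5/8
  P(B=1) = 0 + 3/8 + 0 = 3/8

H(A,B) = -[(1/8)·log₂(1/8) + (3/8)·log₂(3/8) + (1/2)·log₂(1/2)]
  = 0.3750 + 0.5306 + 0.5000
  = 1.4056 bits
H(B) = -[(5/8)·log₂(5/8) + (3/8)·log₂(3/8)]
  = 0.4238 + 0.5306
  = 0.9544 bits

H(A|B) = 1.4056 - 0.9544 = 0.4512 bits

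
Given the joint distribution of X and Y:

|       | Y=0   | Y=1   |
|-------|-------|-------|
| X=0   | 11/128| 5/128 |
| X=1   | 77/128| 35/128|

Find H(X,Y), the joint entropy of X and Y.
H(X,Y) = -Σ P(X,Y) log₂ P(X,Y), summed over the non-zero cells:
H(X,Y) = -[(11/128)·log₂(11/128) + (5/128)·log₂(5/128) + (77/128)·log₂(77/128) + (35/128)·log₂(35/128)]
  = 0.3043 + 0.1827 + 0.4411 + 0.5115
  = 1.4396 bits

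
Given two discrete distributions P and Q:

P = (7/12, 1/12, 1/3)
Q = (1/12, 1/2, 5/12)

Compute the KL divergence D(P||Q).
D(P||Q) = Σ P(i) log₂(P(i)/Q(i))
  i=0: (7/12) × log₂((7/12)/(1/12)) = (7/12) × log₂(7) = 1.6376
  i=1: (1/12) × log₂((1/12)/(1/2)) = (1/12) × log₂(1/6) = -0.2154
  i=2: (1/3) × log₂((1/3)/(5/12)) = (1/3) × log₂(4/5) = -0.1073
D(P||Q) = 1.6376 - 0.2154 - 0.1073
  = 1.3149 bits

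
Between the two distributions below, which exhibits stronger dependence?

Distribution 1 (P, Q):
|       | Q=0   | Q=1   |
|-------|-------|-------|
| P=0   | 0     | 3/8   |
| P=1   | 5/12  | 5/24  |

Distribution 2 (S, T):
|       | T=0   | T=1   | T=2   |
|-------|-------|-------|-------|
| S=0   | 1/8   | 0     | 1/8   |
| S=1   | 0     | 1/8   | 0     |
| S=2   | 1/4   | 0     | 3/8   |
Distribution 1 (P, Q):
Marginal P(P) (row sums):
  P(P=0) = 0 + 3/8 = 3/8
  P(P=1) = 5/12 + 5/24 = 5/8
Marginal P(Q) (column sums):
  P(Q=0) = 0 + 5/12 = 5/12
  P(Q=1) = 3/8 + 5/24 = 7/12

H(P) = -[(3/8)·log₂(3/8) + (5/8)·log₂(5/8)]
  = 0.5306 + 0.4238
  = 0.9544 bits
H(Q) = -[(5/12)·log₂(5/12) + (7/12)·log₂(7/12)]
  = 0.5263 + 0.4536
  = 0.9799 bits
H(P,Q) = -[(3/8)·log₂(3/8) + (5/12)·log₂(5/12) + (5/24)·log₂(5/24)]
  = 0.5306 + 0.5263 + 0.4715
  = 1.5284 bits

I(P;Q) = H(P) + H(Q) - H(P,Q)
  = 0.9544 + 0.9799 - 1.5284
  = 0.4059 bits

Distribution 2 (S, T):
Marginal P(S) (row sums):
  P(S=0) = 1/8 + 0 + 1/8 = 1/4
  P(S=1) = 0 + 1/8 + 0 = 1/8
  P(S=2) = 1/4 + 0 + 3/8 = 5/8
Marginal P(T) (column sums):
  P(T=0) = 1/8 + 0 + 1/4 = 3/8
  P(T=1) = 0 + 1/8 + 0 = 1/8
  P(T=2) = 1/8 + 0 + 3/8 = 1/2

H(S) = -[(1/4)·log₂(1/4) + (1/8)·log₂(1/8) + (5/8)·log₂(5/8)]
  = 0.5000 + 0.3750 + 0.4238
  = 1.2988 bits
H(T) = -[(3/8)·log₂(3/8) + (1/8)·log₂(1/8) + (1/2)·log₂(1/2)]
  = 0.5306 + 0.3750 + 0.5000
  = 1.4056 bits
H(S,T) = -[(1/8)·log₂(1/8) + (1/8)·log₂(1/8) + (1/8)·log₂(1/8) + (1/4)·log₂(1/4) + (3/8)·log₂(3/8)]
  = 0.3750 + 0.3750 + 0.3750 + 0.5000 + 0.5306
  = 2.1556 bits

I(S;T) = H(S) + H(T) - H(S,T)
  = 1.2988 + 1.4056 - 2.1556
  = 0.5488 bits

I(S;T) = 0.5488 bits > I(P;Q) = 0.4059 bits, so (S, T) has the higher mutual information (stronger dependence).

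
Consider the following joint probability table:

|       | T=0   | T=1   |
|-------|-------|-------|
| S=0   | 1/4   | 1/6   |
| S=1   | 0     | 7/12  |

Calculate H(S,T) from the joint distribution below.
H(S,T) = -Σ P(S,T) log₂ P(S,T), summed over the non-zero cells:
H(S,T) = -[(1/4)·log₂(1/4) + (1/6)·log₂(1/6) + (7/12)·log₂(7/12)]
  = 0.5000 + 0.4308 + 0.4536
  = 1.3844 bits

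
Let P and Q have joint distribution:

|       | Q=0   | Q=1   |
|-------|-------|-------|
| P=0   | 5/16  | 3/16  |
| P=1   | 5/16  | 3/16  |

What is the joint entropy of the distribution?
H(P,Q) = -Σ P(P,Q) log₂ P(P,Q), summed over the non-zero cells:
H(P,Q) = -[(5/16)·log₂(5/16) + (3/16)·log₂(3/16) + (5/16)·log₂(5/16) + (3/16)·log₂(3/16)]
  = 0.5244 + 0.4528 + 0.5244 + 0.4528
  = 1.9544 bits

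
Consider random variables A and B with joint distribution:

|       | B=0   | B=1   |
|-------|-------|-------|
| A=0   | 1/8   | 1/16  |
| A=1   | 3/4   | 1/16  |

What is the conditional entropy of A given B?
Marginal P(B) (column sums):
  P(B=0) = 1/8 + 3/4 = 7/8
  P(B=1) = 1/16 + 1/16 = 1/8

H(A|B) = -Σ P(A,B)·log₂ P(A|B), where P(A|B) = P(A,B) / P(B)
  (A=0,B=0): P(A|B) = (1/8)/(7/8) = 1/7;  -(1/8)·log₂(1/7) = 0.3509
  (A=0,B=1): P(A|B) = (1/16)/(1/8) = 1/2;  -(1/16)·log₂(1/2) = 0.0625
  (A=1,B=0): P(A|B) = (3/4)/(7/8) = 6/7;  -(3/4)·log₂(6/7) = 0.1668
  (A=1,B=1): P(A|B) = (1/16)/(1/8) = 1/2;  -(1/16)·log₂(1/2) = 0.0625
H(A|B) = 0.3509 + 0.0625 + 0.1668 + 0.0625
  = 0.6427 bits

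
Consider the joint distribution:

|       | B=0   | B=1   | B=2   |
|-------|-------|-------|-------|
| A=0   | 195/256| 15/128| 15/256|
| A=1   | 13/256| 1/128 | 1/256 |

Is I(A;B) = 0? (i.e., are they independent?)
Marginal P(A) (row sums):
  P(A=0) = 195/256 + 15/128 + 15/256 = 15/16
  P(A=1) = 13/256 + 1/128 + 1/256 = 1/16
Marginal P(B) (column sums):
  P(B=0) = 195/256 + 13/256 = 13/16
  P(B=1) = 15/128 + 1/128 = 1/8
  P(B=2) = 15/256 + 1/256 = 1/16

A and B are independent iff P(A=i,B=j) = P(A=i)·P(B=j) for every cell.
  P(A=0)·P(B=0) = 15/16 × 13/16 = 195/256 = P(A=0,B=0) ✓
  P(A=0)·P(B=1) = 15/16 × 1/8 = 15/128 = P(A=0,B=1) ✓
  P(A=0)·P(B=2) = 15/16 × 1/16 = 15/256 = P(A=0,B=2) ✓
  P(A=1)·P(B=0) = 1/16 × 13/16 = 13/256 = P(A=1,B=0) ✓
  P(A=1)·P(B=1) = 1/16 × 1/8 = 1/128 = P(A=1,B=1) ✓
  P(A=1)·P(B=2) = 1/16 × 1/16 = 1/256 = P(A=1,B=2) ✓

Yes, A and B are independent: every cell factors, so I(A;B) = 0 bits.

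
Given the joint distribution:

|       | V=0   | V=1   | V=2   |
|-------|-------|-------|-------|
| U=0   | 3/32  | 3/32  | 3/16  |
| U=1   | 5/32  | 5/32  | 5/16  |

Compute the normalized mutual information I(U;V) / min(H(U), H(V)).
Marginal P(U) (row sums):
  P(U=0) = 3/32 + 3/32 + 3/16 = 3/8
  P(U=1) = 5/32 + 5/32 + 5/16 = 5/8
Marginal P(V) (column sums):
  P(V=0) = 3/32 + 5/32 = 1/4
  P(V=1) = 3/32 + 5/32 = 1/4
  P(V=2) = 3/16 + 5/16 = 1/2

H(U) = -[(3/8)·log₂(3/8) + (5/8)·log₂(5/8)]
  = 0.5306 + 0.4238
  = 0.9544 bits
H(V) = -[(1/4)·log₂(1/4) + (1/4)·log₂(1/4) + (1/2)·log₂(1/2)]
  = 0.5000 + 0.5000 + 0.5000
  = 1.5000 bits
H(U,V) = -[(3/32)·log₂(3/32) + (3/32)·log₂(3/32) + (3/16)·log₂(3/16) + (5/32)·log₂(5/32) + (5/32)·log₂(5/32) + (5/16)·log₂(5/16)]
  = 0.3202 + 0.3202 + 0.4528 + 0.4184 + 0.4184 + 0.5244
  = 2.4544 bits

I(U;V) = H(U) + H(V) - H(U,V)
  = 0.9544 + 1.5000 - 2.4544
  = 0.0000 bits

min(H(U), H(V)) = min(0.9544, 1.5000) = 0.9544 bits
Normalized MI = 0.0000 / 0.9544 = 0.0000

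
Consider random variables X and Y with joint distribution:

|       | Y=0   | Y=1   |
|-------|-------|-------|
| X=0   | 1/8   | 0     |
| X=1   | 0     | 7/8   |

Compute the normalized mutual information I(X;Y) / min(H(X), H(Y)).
Marginal P(X) (row sums):
  P(X=0) = 1/8 + 0 = 1/8
  P(X=1) = 0 + 7/8 = 7/8
Marginal P(Y) (column sums):
  P(Y=0) = 1/8 + 0 = 1/8
  P(Y=1) = 0 + 7/8 = 7/8

H(X) = -[(1/8)·log₂(1/8) + (7/8)·log₂(7/8)]
  = 0.3750 + 0.1686
  = 0.5436 bits
H(Y) = -[(1/8)·log₂(1/8) + (7/8)·log₂(7/8)]
  = 0.3750 + 0.1686
  = 0.5436 bits
H(X,Y) = -[(1/8)·log₂(1/8) + (7/8)·log₂(7/8)]
  = 0.3750 + 0.1686
  = 0.5436 bits

I(X;Y) = H(X) + H(Y) - H(X,Y)
  = 0.5436 + 0.5436 - 0.5436
  = 0.5436 bits

min(H(X), H(Y)) = min(0.5436, 0.5436) = 0.5436 bits
Normalized MI = 0.5436 / 0.5436 = 1.0000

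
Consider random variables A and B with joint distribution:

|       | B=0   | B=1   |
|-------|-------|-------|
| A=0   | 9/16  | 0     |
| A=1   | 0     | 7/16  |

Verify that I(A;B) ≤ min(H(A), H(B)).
Marginal P(A) (row sums):
  P(A=0) = 9/16 + 0 = 9/16
  P(A=1) = 0 + 7/16 = 7/16
Marginal P(B) (column sums):
  P(B=0) = 9/16 + 0 = 9/16
  P(B=1) = 0 + 7/16 = 7/16

H(A) = -[(9/16)·log₂(9/16) + (7/16)·log₂(7/16)]
  = 0.4669 + 0.5218
  = 0.9887 bits
H(B) = -[(9/16)·log₂(9/16) + (7/16)·log₂(7/16)]
  = 0.4669 + 0.5218
  = 0.9887 bits
H(A,B) = -[(9/16)·log₂(9/16) + (7/16)·log₂(7/16)]
  = 0.4669 + 0.5218
  = 0.9887 bits

I(A;B) = H(A) + H(B) - H(A,B)
  = 0.9887 + 0.9887 - 0.9887
  = 0.9887 bits

min(H(A), H(B)) = min(0.9887, 0.9887) = 0.9887 bits
Since 0.9887 ≤ 0.9887, the bound is satisfied ✓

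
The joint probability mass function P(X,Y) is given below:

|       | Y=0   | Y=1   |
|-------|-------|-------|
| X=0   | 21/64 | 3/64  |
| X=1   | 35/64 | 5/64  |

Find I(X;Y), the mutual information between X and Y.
Marginal P(X) (row sums):
  P(X=0) = 21/64 + 3/64 = 3/8
  P(X=1) = 35/64 + 5/64 = 5/8
Marginal P(Y) (column sums):
  P(Y=0) = 21/64 + 35/64 = 7/8
  P(Y=1) = 3/64 + 5/64 = 1/8

H(X) = -[(3/8)·log₂(3/8) + (5/8)·log₂(5/8)]
  = 0.5306 + 0.4238
  = 0.9544 bits
H(Y) = -[(7/8)·log₂(7/8) + (1/8)·log₂(1/8)]
  = 0.1686 + 0.3750
  = 0.5436 bits
H(X,Y) = -[(21/64)·log₂(21/64) + (3/64)·log₂(3/64) + (35/64)·log₂(35/64) + (5/64)·log₂(5/64)]
  = 0.5275 + 0.2070 + 0.4762 + 0.2873
  = 1.4980 bits

I(X;Y) = H(X) + H(Y) - H(X,Y)
  = 0.9544 + 0.5436 - 1.4980
  = 0.0000 bits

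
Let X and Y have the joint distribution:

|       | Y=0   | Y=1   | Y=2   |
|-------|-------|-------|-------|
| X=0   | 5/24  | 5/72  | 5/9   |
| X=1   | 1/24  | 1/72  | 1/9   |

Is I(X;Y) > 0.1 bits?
Marginal P(X) (row sums):
  P(X=0) = 5/24 + 5/72 + 5/9 = 5/6
  P(X=1) = 1/24 + 1/72 + 1/9 = 1/6
Marginal P(Y) (column sums):
  P(Y=0) = 5/24 + 1/24 = 1/4
  P(Y=1) = 5/72 + 1/72 = 1/12
  P(Y=2) = 5/9 + 1/9 = 2/3

H(X) = -[(5/6)·log₂(5/6) + (1/6)·log₂(1/6)]
  = 0.2192 + 0.4308
  = 0.6500 bits
H(Y) = -[(1/4)·log₂(1/4) + (1/12)·log₂(1/12) + (2/3)·log₂(2/3)]
  = 0.5000 + 0.2987 + 0.3900
  = 1.1887 bits
H(X,Y) = -[(5/24)·log₂(5/24) + (5/72)·log₂(5/72) + (5/9)·log₂(5/9) + (1/24)·log₂(1/24) + (1/72)·log₂(1/72) + (1/9)·log₂(1/9)]
  = 0.4715 + 0.2672 + 0.4711 + 0.1910 + 0.0857 + 0.3522
  = 1.8387 bits

I(X;Y) = H(X) + H(Y) - H(X,Y)
  = 0.6500 + 1.1887 - 1.8387
  = 0.0000 bits

No. I(X;Y) = 0.0000 bits, which is ≤ 0.1 bits.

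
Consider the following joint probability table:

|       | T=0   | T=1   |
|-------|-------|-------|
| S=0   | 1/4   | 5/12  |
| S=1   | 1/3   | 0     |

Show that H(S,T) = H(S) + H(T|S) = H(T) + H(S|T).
Marginal P(S) (row sums):
  P(S=0) = 1/4 + 5/12 = 2/3
  P(S=1) = 1/3 + 0 = 1/3
Marginal P(T) (column sums):
  P(T=0) = 1/4 + 1/3 = 7/12
  P(T=1) = 5/12 + 0 = 5/12

Decomposition 1: H(S) + H(T|S)
H(S) = -[(2/3)·log₂(2/3) + (1/3)·log₂(1/3)]
  = 0.3900 + 0.5283
  = 0.9183 bits
H(T|S) = -Σ P(S,T)·log₂ P(T|S), where P(T|S) = P(S,T) / P(S)
  (cells with P(S,T) = 0 contribute 0)
  (S=0,T=0): P(T|S) = (1/4)/(2/3) = 3/8;  -(1/4)·log₂(3/8) = 0.3538
  (S=0,T=1): P(T|S) = (5/12)/(2/3) = 5/8;  -(5/12)·log₂(5/8) = 0.2825
  (S=1,T=0): P(T|S) = (1/3)/(1/3) = 1;  -(1/3)·log₂(1) = 0.0000
H(T|S) = 0.3538 + 0.2825 + 0.0000
  = 0.6363 bits
H(S) + H(T|S) = 0.9183 + 0.6363 = 1.5546 bits

Decomposition 2: H(T) + H(S|T)
H(T) = -[(7/12)·log₂(7/12) + (5/12)·log₂(5/12)]
  = 0.4536 + 0.5263
  = 0.9799 bits
H(S|T) = -Σ P(S,T)·log₂ P(S|T), where P(S|T) = P(S,T) / P(T)
  (cells with P(S,T) = 0 contribute 0)
  (S=0,T=0): P(S|T) = (1/4)/(7/12) = 3/7;  -(1/4)·log₂(3/7) = 0.3056
  (S=0,T=1): P(S|T) = (5/12)/(5/12) = 1;  -(5/12)·log₂(1) = 0.0000
  (S=1,T=0): P(S|T) = (1/3)/(7/12) = 4/7;  -(1/3)·log₂(4/7) = 0.2691
H(S|T) = 0.3056 + 0.0000 + 0.2691
  = 0.5747 bits
H(T) + H(S|T) = 0.9799 + 0.5747 = 1.5546 bits

Direct computation of the joint entropy:
H(S,T) = -[(1/4)·log₂(1/4) + (5/12)·log₂(5/12) + (1/3)·log₂(1/3)]
  = 0.5000 + 0.5263 + 0.5283
  = 1.5546 bits

All three agree: H(S,T) = 1.5546 bits ✓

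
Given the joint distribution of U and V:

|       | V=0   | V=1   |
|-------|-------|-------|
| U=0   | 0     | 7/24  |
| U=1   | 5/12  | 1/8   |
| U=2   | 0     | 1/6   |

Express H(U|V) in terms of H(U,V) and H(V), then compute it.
H(U|V) = H(U,V) - H(V)

Marginal P(V) (column sums):
  P(V=0) = 0 + 5/12 + 0 = 5/12
  P(V=1) = 7/24 + 1/8 + 1/6 = 7/12

H(U,V) = -[(7/24)·log₂(7/24) + (5/12)·log₂(5/12) + (1/8)·log₂(1/8) + (1/6)·log₂(1/6)]
  = 0.5185 + 0.5263 + 0.3750 + 0.4308
  = 1.8506 bits
H(V) = -[(5/12)·log₂(5/12) + (7/12)·log₂(7/12)]
  = 0.5263 + 0.4536
  = 0.9799 bits

H(U|V) = 1.8506 - 0.9799 = 0.8707 bits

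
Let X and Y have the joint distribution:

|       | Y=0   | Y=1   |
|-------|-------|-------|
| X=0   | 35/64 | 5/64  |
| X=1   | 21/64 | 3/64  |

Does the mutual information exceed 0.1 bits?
Marginal P(X) (row sums):
  P(X=0) = 35/64 + 5/64 = 5/8
  P(X=1) = 21/64 + 3/64 = 3/8
Marginal P(Y) (column sums):
  P(Y=0) = 35/64 + 21/64 = 7/8
  P(Y=1) = 5/64 + 3/64 = 1/8

H(X) = -[(5/8)·log₂(5/8) + (3/8)·log₂(3/8)]
  = 0.4238 + 0.5306
  = 0.9544 bits
H(Y) = -[(7/8)·log₂(7/8) + (1/8)·log₂(1/8)]
  = 0.1686 + 0.3750
  = 0.5436 bits
H(X,Y) = -[(35/64)·log₂(35/64) + (5/64)·log₂(5/64) + (21/64)·log₂(21/64) + (3/64)·log₂(3/64)]
  = 0.4762 + 0.2873 + 0.5275 + 0.2070
  = 1.4980 bits

I(X;Y) = H(X) + H(Y) - H(X,Y)
  = 0.9544 + 0.5436 - 1.4980
  = 0.0000 bits

No. I(X;Y) = 0.0000 bits, which is ≤ 0.1 bits.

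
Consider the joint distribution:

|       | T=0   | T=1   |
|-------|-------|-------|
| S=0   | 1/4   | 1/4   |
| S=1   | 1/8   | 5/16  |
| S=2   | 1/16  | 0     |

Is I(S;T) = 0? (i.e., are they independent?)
Marginal P(S) (row sums):
  P(S=0) = 1/4 + 1/4 = 1/2
  P(S=1) = 1/8 + 5/16 = 7/16
  P(S=2) = 1/16 + 0 = 1/16
Marginal P(T) (column sums):
  P(T=0) = 1/4 + 1/8 + 1/16 = 7/16
  P(T=1) = 1/4 + 5/16 + 0 = 9/16

S and T are independent iff P(S=i,T=j) = P(S=i)·P(T=j) for every cell.
  P(S=0)·P(T=0) = 1/2 × 7/16 = 7/32, but P(S=0,T=0) = 1/4 ✗

No, S and T are not independent. Quantitatively, I(S;T) > 0:

H(S) = -[(1/2)·log₂(1/2) + (7/16)·log₂(7/16) + (1/16)·log₂(1/16)]
  = 0.5000 + 0.5218 + 0.2500
  = 1.2718 bits
H(T) = -[(7/16)·log₂(7/16) + (9/16)·log₂(9/16)]
  = 0.5218 + 0.4669
  = 0.9887 bits
H(S,T) = -[(1/4)·log₂(1/4) + (1/4)·log₂(1/4) + (1/8)·log₂(1/8) + (5/16)·log₂(5/16) + (1/16)·log₂(1/16)]
  = 0.5000 + 0.5000 + 0.3750 + 0.5244 + 0.2500
  = 2.1494 bits
I(S;T) = H(S) + H(T) - H(S,T) = 1.2718 + 0.9887 - 2.1494 = 0.1111 bits > 0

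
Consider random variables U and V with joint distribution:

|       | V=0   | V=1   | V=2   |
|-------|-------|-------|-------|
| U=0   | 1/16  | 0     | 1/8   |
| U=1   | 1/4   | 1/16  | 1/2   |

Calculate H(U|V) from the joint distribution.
Marginal P(V) (column sums):
  P(V=0) = 1/16 + 1/4 = 5/16
  P(V=1) = 0 + 1/16 = 1/16
  P(V=2) = 1/8 + 1/2 = 5/8

H(U|V) = -Σ P(U,V)·log₂ P(U|V), where P(U|V) = P(U,V) / P(V)
  (cells with P(U,V) = 0 contribute 0)
  (U=0,V=0): P(U|V) = (1/16)/(5/16) = 1/5;  -(1/16)·log₂(1/5) = 0.1451
  (U=0,V=2): P(U|V) = (1/8)/(5/8) = 1/5;  -(1/8)·log₂(1/5) = 0.2902
  (U=1,V=0): P(U|V) = (1/4)/(5/16) = 4/5;  -(1/4)·log₂(4/5) = 0.0805
  (U=1,V=1): P(U|V) = (1/16)/(1/16) = 1;  -(1/16)·log₂(1) = 0.0000
  (U=1,V=2): P(U|V) = (1/2)/(5/8) = 4/5;  -(1/2)·log₂(4/5) = 0.1610
H(U|V) = 0.1451 + 0.2902 + 0.0805 + 0.0000 + 0.1610
  = 0.6768 bits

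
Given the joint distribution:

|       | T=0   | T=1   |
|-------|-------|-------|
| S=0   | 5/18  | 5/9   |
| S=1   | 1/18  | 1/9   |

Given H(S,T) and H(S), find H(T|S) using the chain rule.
From the chain rule: H(S,T) = H(S) + H(T|S)
Therefore: H(T|S) = H(S,T) - H(S)

H(S,T) = -[(5/18)·log₂(5/18) + (5/9)·log₂(5/9) + (1/18)·log₂(1/18) + (1/9)·log₂(1/9)]
  = 0.5133 + 0.4711 + 0.2317 + 0.3522
  = 1.5683 bits
Marginal P(S) (row sums):
  P(S=0) = 5/18 + 5/9 = 5/6
  P(S=1) = 1/18 + 1/9 = 1/6
H(S) = -[(5/6)·log₂(5/6) + (1/6)·log₂(1/6)]
  = 0.2192 + 0.4308
  = 0.6500 bits

H(T|S) = 1.5683 - 0.6500 = 0.9183 bits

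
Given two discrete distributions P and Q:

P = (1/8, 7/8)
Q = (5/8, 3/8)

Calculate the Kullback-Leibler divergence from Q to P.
D(P||Q) = Σ P(i) log₂(P(i)/Q(i))
  i=0: (1/8) × log₂((1/8)/(5/8)) = (1/8) × log₂(1/5) = -0.2902
  i=1: (7/8) × log₂((7/8)/(3/8)) = (7/8) × log₂(7/3) = 1.0696
D(P||Q) = -0.2902 + 1.0696
  = 0.7794 bits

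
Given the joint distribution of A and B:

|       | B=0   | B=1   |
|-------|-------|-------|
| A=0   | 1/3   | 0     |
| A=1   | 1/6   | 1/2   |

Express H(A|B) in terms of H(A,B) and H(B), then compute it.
H(A|B) = H(A,B) - H(B)

Marginal P(B) (column sums):
  P(B=0) = 1/3 + 1/6 = 1/2
  P(B=1) = 0 + 1/2 = 1/2

H(A,B) = -[(1/3)·log₂(1/3) + (1/6)·log₂(1/6) + (1/2)·log₂(1/2)]
  = 0.5283 + 0.4308 + 0.5000
  = 1.4591 bits
H(B) = -[(1/2)·log₂(1/2) + (1/2)·log₂(1/2)]
  = 0.5000 + 0.5000
  = 1.0000 bits

H(A|B) = 1.4591 - 1.0000 = 0.4591 bits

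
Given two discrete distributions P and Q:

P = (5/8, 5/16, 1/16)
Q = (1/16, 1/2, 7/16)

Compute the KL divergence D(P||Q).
D(P||Q) = Σ P(i) log₂(P(i)/Q(i))
  i=0: (5/8) × log₂((5/8)/(1/16)) = (5/8) × log₂(10) = 2.0762
  i=1: (5/16) × log₂((5/16)/(1/2)) = (5/16) × log₂(5/8) = -0.2119
  i=2: (1/16) × log₂((1/16)/(7/16)) = (1/16) × log₂(1/7) = -0.1755
D(P||Q) = 2.0762 - 0.2119 - 0.1755
  = 1.6888 bits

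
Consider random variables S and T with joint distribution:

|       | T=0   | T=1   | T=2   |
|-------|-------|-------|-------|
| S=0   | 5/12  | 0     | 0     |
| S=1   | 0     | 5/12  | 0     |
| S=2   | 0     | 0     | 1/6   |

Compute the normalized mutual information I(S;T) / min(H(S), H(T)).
Marginal P(S) (row sums):
  P(S=0) = 5/12 + 0 + 0 = 5/12
  P(S=1) = 0 + 5/12 + 0 = 5/12
  P(S=2) = 0 + 0 + 1/6 = 1/6
Marginal P(T) (column sums):
  P(T=0) = 5/12 + 0 + 0 = 5/12
  P(T=1) = 0 + 5/12 + 0 = 5/12
  P(T=2) = 0 + 0 + 1/6 = 1/6

H(S) = -[(5/12)·log₂(5/12) + (5/12)·log₂(5/12) + (1/6)·log₂(1/6)]
  = 0.5263 + 0.5263 + 0.4308
  = 1.4834 bits
H(T) = -[(5/12)·log₂(5/12) + (5/12)·log₂(5/12) + (1/6)·log₂(1/6)]
  = 0.5263 + 0.5263 + 0.4308
  = 1.4834 bits
H(S,T) = -[(5/12)·log₂(5/12) + (5/12)·log₂(5/12) + (1/6)·log₂(1/6)]
  = 0.5263 + 0.5263 + 0.4308
  = 1.4834 bits

I(S;T) = H(S) + H(T) - H(S,T)
  = 1.4834 + 1.4834 - 1.4834
  = 1.4834 bits

min(H(S), H(T)) = min(1.4834, 1.4834) = 1.4834 bits
Normalized MI = 1.4834 / 1.4834 = 1.0000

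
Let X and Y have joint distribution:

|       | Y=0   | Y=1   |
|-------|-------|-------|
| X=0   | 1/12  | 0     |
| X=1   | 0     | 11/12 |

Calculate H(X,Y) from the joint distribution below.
H(X,Y) = -Σ P(X,Y) log₂ P(X,Y), summed over the non-zero cells:
H(X,Y) = -[(1/12)·log₂(1/12) + (11/12)·log₂(11/12)]
  = 0.2987 + 0.1151
  = 0.4138 bits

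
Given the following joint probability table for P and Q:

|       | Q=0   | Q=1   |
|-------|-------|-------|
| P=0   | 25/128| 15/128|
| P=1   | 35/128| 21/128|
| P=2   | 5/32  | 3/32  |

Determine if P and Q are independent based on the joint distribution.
Marginal P(P) (row sums):
  P(P=0) = 25/128 + 15/128 = 5/16
  P(P=1) = 35/128 + 21/128 = 7/16
  P(P=2) = 5/32 + 3/32 = 1/4
Marginal P(Q) (column sums):
  P(Q=0) = 25/128 + 35/128 + 5/32 = 5/8
  P(Q=1) = 15/128 + 21/128 + 3/32 = 3/8

P and Q are independent iff P(P=i,Q=j) = P(P=i)·P(Q=j) for every cell.
  P(P=0)·P(Q=0) = 5/16 × 5/8 = 25/128 = P(P=0,Q=0) ✓
  P(P=0)·P(Q=1) = 5/16 × 3/8 = 15/128 = P(P=0,Q=1) ✓
  P(P=1)·P(Q=0) = 7/16 × 5/8 = 35/128 = P(P=1,Q=0) ✓
  P(P=1)·P(Q=1) = 7/16 × 3/8 = 21/128 = P(P=1,Q=1) ✓
  P(P=2)·P(Q=0) = 1/4 × 5/8 = 5/32 = P(P=2,Q=0) ✓
  P(P=2)·P(Q=1) = 1/4 × 3/8 = 3/32 = P(P=2,Q=1) ✓

Yes, P and Q are independent: every cell factors, so I(P;Q) = 0 bits.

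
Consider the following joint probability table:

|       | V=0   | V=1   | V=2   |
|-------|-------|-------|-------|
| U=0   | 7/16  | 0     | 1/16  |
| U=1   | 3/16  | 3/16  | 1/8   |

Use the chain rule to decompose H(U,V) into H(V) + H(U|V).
By the chain rule: H(U,V) = H(V) + H(U|V)

Marginal P(V) (column sums):
  P(V=0) = 7/16 + 3/16 = 5/8
  P(V=1) = 0 + 3/16 = 3/16
  P(V=2) = 1/16 + 1/8 = 3/16
H(V) = -[(5/8)·log₂(5/8) + (3/16)·log₂(3/16) + (3/16)·log₂(3/16)]
  = 0.4238 + 0.4528 + 0.4528
  = 1.3294 bits
H(U|V) = -Σ P(U,V)·log₂ P(U|V), where P(U|V) = P(U,V) / P(V)
  (cells with P(U,V) = 0 contribute 0)
  (U=0,V=0): P(U|V) = (7/16)/(5/8) = 7/10;  -(7/16)·log₂(7/10) = 0.2251
  (U=0,V=2): P(U|V) = (1/16)/(3/16) = 1/3;  -(1/16)·log₂(1/3) = 0.0991
  (U=1,V=0): P(U|V) = (3/16)/(5/8) = 3/10;  -(3/16)·log₂(3/10) = 0.3257
  (U=1,V=1): P(U|V) = (3/16)/(3/16) = 1;  -(3/16)·log₂(1) = 0.0000
  (U=1,V=2): P(U|V) = (1/8)/(3/16) = 2/3;  -(1/8)·log₂(2/3) = 0.0731
H(U|V) = 0.2251 + 0.0991 + 0.3257 + 0.0000 + 0.0731
  = 0.7230 bits

H(U,V) = H(V) + H(U|V) = 1.3294 + 0.7230 = 2.0524 bits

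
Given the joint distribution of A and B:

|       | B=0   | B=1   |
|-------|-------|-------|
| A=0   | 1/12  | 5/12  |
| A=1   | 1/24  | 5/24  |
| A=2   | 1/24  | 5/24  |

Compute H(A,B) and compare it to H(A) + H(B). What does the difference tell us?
Marginal P(A) (row sums):
  P(A=0) = 1/12 + 5/12 = 1/2
  P(A=1) = 1/24 + 5/24 = 1/4
  P(A=2) = 1/24 + 5/24 = 1/4
Marginal P(B) (column sums):
  P(B=0) = 1/12 + 1/24 + 1/24 = 1/6
  P(B=1) = 5/12 + 5/24 + 5/24 = 5/6

H(A,B) = -[(1/12)·log₂(1/12) + (5/12)·log₂(5/12) + (1/24)·log₂(1/24) + (5/24)·log₂(5/24) + (1/24)·log₂(1/24) + (5/24)·log₂(5/24)]
  = 0.2987 + 0.5263 + 0.1910 + 0.4715 + 0.1910 + 0.4715
  = 2.1500 bits
H(A) = -[(1/2)·log₂(1/2) + (1/4)·log₂(1/4) + (1/4)·log₂(1/4)]
  = 0.5000 + 0.5000 + 0.5000
  = 1.5000 bits
H(B) = -[(1/6)·log₂(1/6) + (5/6)·log₂(5/6)]
  = 0.4308 + 0.2192
  = 0.6500 bits

H(A) + H(B) = 1.5000 + 0.6500 = 2.1500 bits
Difference: H(A) + H(B) - H(A,B) = 2.1500 - 2.1500 = 0.0000 bits = I(A;B)

The difference is the mutual information; it is 0 here, so A and B are independent (the joint entropy equals the sum of the marginal entropies).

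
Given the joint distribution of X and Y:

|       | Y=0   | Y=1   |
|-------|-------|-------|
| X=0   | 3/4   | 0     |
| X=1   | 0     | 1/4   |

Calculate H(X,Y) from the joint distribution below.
H(X,Y) = -Σ P(X,Y) log₂ P(X,Y), summed over the non-zero cells:
H(X,Y) = -[(3/4)·log₂(3/4) + (1/4)·log₂(1/4)]
  = 0.3113 + 0.5000
  = 0.8113 bits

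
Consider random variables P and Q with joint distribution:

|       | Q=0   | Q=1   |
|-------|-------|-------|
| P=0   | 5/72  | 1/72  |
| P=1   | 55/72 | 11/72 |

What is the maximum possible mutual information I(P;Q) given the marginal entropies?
The upper bound on mutual information is I(P;Q) ≤ min(H(P), H(Q)).

Marginal P(P) (row sums):
  P(P=0) = 5/72 + 1/72 = 1/12
  P(P=1) = 55/72 + 11/72 = 11/12
Marginal P(Q) (column sums):
  P(Q=0) = 5/72 + 55/72 = 5/6
  P(Q=1) = 1/72 + 11/72 = 1/6

H(P) = -[(1/12)·log₂(1/12) + (11/12)·log₂(11/12)]
  = 0.2987 + 0.1151
  = 0.4138 bits
H(Q) = -[(5/6)·log₂(5/6) + (1/6)·log₂(1/6)]
  = 0.2192 + 0.4308
  = 0.6500 bits

Maximum possible I(P;Q) = min(0.4138, 0.6500) = 0.4138 bits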